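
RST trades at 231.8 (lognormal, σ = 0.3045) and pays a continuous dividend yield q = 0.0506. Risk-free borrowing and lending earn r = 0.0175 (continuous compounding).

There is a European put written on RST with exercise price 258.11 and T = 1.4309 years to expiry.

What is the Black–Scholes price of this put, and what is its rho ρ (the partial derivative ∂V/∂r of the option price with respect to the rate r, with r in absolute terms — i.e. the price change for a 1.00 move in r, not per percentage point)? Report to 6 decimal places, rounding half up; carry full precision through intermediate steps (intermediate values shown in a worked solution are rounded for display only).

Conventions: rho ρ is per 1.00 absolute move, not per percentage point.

price = 54.793355
ρ = -262.287222

σ√T = 0.3045·√1.4309 = 0.364244
d₁ = (ln(S/K) + (r−q+σ²/2)T) / (σ√T) = (ln(231.8/258.11) + (0.0175−0.0506+0.3045²/2)·1.4309) / 0.364244 = (-0.107511 + 0.018974) / 0.364244 = -0.243071
d₂ = d₁ − σ√T = -0.243071 − 0.364244 = -0.607314
e^{−rT} = 0.975270
e^{−qT} = 0.930155
N(−d₁) = 0.596025,  N(−d₂) = 0.728179
Put price V = K·e^{−rT}·N(−d₂) − S·e^{−qT}·N(−d₁) = 183.302273 − 128.508918 = 54.793355
ρ = −K·T·e^{−rT}·N(−d₂) = -262.287222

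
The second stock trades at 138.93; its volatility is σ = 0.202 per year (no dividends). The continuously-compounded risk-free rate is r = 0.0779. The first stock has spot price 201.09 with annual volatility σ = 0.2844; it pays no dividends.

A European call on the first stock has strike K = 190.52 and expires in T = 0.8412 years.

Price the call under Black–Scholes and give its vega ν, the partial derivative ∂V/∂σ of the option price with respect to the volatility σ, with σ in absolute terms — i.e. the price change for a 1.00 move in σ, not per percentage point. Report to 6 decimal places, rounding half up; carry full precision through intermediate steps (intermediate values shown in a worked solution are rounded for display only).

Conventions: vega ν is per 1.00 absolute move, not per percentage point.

σ√T = 0.2844·√0.8412 = 0.260843
d₁ = (ln(S/K) + (r+σ²/2)T) / (σ√T) = (ln(201.09/190.52) + (0.0779+0.2844²/2)·0.8412) / 0.260843 = (0.053995 + 0.099549) / 0.260843 = 0.588647
d₂ = d₁ − σ√T = 0.588647 − 0.260843 = 0.327804
e^{−rT} = 0.936571
N(d₁) = 0.721951,  N(d₂) = 0.628470
Call price V = S·N(d₁) − K·e^{−rT}·N(d₂) = 145.177104 − 112.141413 = 33.035691
φ(d₁) = (1/√(2π))·e^{−d₁²/2} = 0.335481
ν = S·φ(d₁)·√T = 61.873909

price = 33.035691
ν = 61.873909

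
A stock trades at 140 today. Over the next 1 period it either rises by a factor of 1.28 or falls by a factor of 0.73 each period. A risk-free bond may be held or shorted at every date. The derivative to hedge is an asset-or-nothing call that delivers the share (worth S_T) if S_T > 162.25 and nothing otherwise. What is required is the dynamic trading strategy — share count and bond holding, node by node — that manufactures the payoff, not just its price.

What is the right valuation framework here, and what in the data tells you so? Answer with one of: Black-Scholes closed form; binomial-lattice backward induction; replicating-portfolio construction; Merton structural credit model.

Key observation: the mandate to exhibit the hedge at every date and state singles out the replicating-portfolio construction on the 1-period tree with factors 1.28 and 0.73 from 140.

framework: replicating-portfolio construction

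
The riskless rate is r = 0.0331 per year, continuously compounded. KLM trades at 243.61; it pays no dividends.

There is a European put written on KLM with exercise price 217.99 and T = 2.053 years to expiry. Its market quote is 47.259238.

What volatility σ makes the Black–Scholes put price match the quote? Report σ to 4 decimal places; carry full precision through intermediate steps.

sigma = 0.5242

At σ = 0.5242 the Black–Scholes value reproduces the quote:
σ√T = 0.5242·√2.053 = 0.751089
d₁ = (ln(S/K) + (r+σ²/2)T) / (σ√T) = (ln(243.61/217.99) + (0.0331+0.5242²/2)·2.053) / 0.751089 = (0.111119 + 0.350022) / 0.751089 = 0.613963
d₂ = d₁ − σ√T = 0.613963 − 0.751089 = -0.137126
e^{−rT} = 0.934303
N(−d₁) = 0.269620,  N(−d₂) = 0.554534
V = K·e^{−rT}·N(−d₂) − S·N(−d₁) = 112.941317 − 65.682079 = 47.259238 (matching the quote); vega is positive throughout, so no other σ reproduces this price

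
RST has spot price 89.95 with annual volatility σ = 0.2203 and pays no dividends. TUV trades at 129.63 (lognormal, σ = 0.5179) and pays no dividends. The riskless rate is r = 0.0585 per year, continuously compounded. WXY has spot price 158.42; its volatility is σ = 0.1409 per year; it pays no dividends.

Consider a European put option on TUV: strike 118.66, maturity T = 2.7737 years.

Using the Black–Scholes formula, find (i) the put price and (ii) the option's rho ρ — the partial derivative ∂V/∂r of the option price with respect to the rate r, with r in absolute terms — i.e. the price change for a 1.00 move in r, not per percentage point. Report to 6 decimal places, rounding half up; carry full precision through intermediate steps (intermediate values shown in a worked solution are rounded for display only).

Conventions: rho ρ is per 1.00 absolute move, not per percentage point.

price = 25.598965
ρ = -155.562895

σ√T = 0.5179·√2.7737 = 0.862533
d₁ = (ln(S/K) + (r+σ²/2)T) / (σ√T) = (ln(129.63/118.66) + (0.0585+0.5179²/2)·2.7737) / 0.862533 = (0.088422 + 0.534243) / 0.862533 = 0.721903
d₂ = d₁ − σ√T = 0.721903 − 0.862533 = -0.140630
e^{−rT} = 0.850219
N(−d₁) = 0.235177,  N(−d₂) = 0.555919
Put price V = K·e^{−rT}·N(−d₂) − S·N(−d₁) = 56.084975 − 30.486010 = 25.598965
ρ = −K·T·e^{−rT}·N(−d₂) = -155.562895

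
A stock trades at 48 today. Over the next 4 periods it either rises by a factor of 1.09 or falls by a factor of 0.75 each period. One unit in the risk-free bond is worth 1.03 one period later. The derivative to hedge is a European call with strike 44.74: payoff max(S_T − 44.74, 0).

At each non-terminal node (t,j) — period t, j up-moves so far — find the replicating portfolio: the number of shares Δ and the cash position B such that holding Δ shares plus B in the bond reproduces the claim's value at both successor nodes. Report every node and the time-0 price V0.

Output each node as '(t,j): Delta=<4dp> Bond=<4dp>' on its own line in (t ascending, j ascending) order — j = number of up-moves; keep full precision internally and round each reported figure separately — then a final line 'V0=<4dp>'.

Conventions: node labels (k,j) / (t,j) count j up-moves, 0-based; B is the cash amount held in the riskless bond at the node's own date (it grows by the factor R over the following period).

Under the risk-neutral measure, an up-move has probability p* = (R−d)/(u−d) = 0.8235 and values discount at R = 1.03.
Payoffs at expiry: V(4,0)=0.0000, V(4,1)=0.0000, V(4,2)=0.0000, V(4,3)=1.8810, V(4,4)=23.0159
  t=3,j=0: stock 20.2500 → up 22.0725 (V=0.0000), down 15.1875 (V=0.0000). Price 0.0000; hedge Δ=0.0000, bond B=0.0000.
  t=3,j=1: stock 29.4300 → up 32.0787 (V=0.0000), down 22.0725 (V=0.0000). Price 0.0000; hedge Δ=0.0000, bond B=0.0000.
  t=3,j=2: stock 42.7716 → up 46.6210 (V=1.8810), down 32.0787 (V=0.0000). Price 1.5040; hedge Δ=0.1293, bond B=-4.0285.
  t=3,j=3: stock 62.1614 → up 67.7559 (V=23.0159), down 46.6210 (V=1.8810). Price 18.7245; hedge Δ=1.0000, bond B=-43.4369.
  t=2,j=0: stock 27.0000 → up 29.4300 (V=0.0000), down 20.2500 (V=0.0000). Price 0.0000; hedge Δ=0.0000, bond B=0.0000.
  t=2,j=1: stock 39.2400 → up 42.7716 (V=1.5040), down 29.4300 (V=0.0000). Price 1.2025; hedge Δ=0.1127, bond B=-3.2210.
  t=2,j=2: stock 57.0288 → up 62.1614 (V=18.7245), down 42.7716 (V=1.5040). Price 15.2287; hedge Δ=0.8881, bond B=-35.4199.
  t=1,j=0: stock 36.0000 → up 39.2400 (V=1.2025), down 27.0000 (V=0.0000). Price 0.9614; hedge Δ=0.0982, bond B=-2.5753.
  t=1,j=1: stock 52.3200 → up 57.0288 (V=15.2287), down 39.2400 (V=1.2025). Price 12.3820; hedge Δ=0.7885, bond B=-28.8716.
  t=0,j=0: stock 48.0000 → up 52.3200 (V=12.3820), down 36.0000 (V=0.9614). Price 10.0647; hedge Δ=0.6998, bond B=-23.5253.
Verification: the root portfolio costs Δ(0,0)·S0 + B(0,0) = 10.0647, matching V0.

(0,0): Delta=0.6998 Bond=-23.5253
(1,0): Delta=0.0982 Bond=-2.5753
(1,1): Delta=0.7885 Bond=-28.8716
(2,0): Delta=0.0000 Bond=0.0000
(2,1): Delta=0.1127 Bond=-3.2210
(2,2): Delta=0.8881 Bond=-35.4199
(3,0): Delta=0.0000 Bond=0.0000
(3,1): Delta=0.0000 Bond=0.0000
(3,2): Delta=0.1293 Bond=-4.0285
(3,3): Delta=1.0000 Bond=-43.4369
V0=10.0647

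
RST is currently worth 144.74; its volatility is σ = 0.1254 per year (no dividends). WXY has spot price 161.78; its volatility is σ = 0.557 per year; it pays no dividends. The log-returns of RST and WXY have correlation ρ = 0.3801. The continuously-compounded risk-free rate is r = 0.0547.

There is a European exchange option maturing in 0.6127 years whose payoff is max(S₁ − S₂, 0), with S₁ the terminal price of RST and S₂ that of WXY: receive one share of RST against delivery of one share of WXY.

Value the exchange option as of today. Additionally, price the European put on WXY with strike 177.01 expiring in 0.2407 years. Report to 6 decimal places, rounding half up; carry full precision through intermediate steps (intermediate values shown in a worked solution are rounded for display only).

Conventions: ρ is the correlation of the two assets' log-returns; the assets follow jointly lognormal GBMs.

σ_eff = √(σ₁² + σ₂² − 2ρσ₁σ₂) = √(0.1254² + 0.557² − 2·0.3801·0.1254·0.557) = 0.522375
d₁ = (ln(S₁/S₂) + (q₂ − q₁ + σ_eff²/2)T) / (σ_eff√T) = (ln(144.74/161.78) + (0.0 − 0.0 + 0.136438)·0.6127) / 0.408890 = -0.067751
d₂ = d₁ − σ_eff√T = -0.067751 − 0.408890 = -0.476641
N(d₁) = 0.472992,  N(d₂) = 0.316809
V = S₁·e^{−q₁T}·N(d₁) − S₂·e^{−q₂T}·N(d₂) = 68.460833 − 51.253323 = 17.207509
[vanilla: WXY put K=177.01]
σ√T = 0.557·√0.2407 = 0.273271
d₁ = (ln(S/K) + (r+σ²/2)T) / (σ√T) = (ln(161.78/177.01) + (0.0547+0.557²/2)·0.2407) / 0.273271 = (-0.089969 + 0.050505) / 0.273271 = -0.144414
d₂ = d₁ − σ√T = -0.144414 − 0.273271 = -0.417685
e^{−rT} = 0.986920
N(−d₁) = 0.557413,  N(−d₂) = 0.661911
price = K·e^{−rT}·N(−d₂) − S·N(−d₁) = 115.632376 − 90.178300 = 25.454076

exchange price = 17.207509
price(WXY put K=177.01) = 25.454076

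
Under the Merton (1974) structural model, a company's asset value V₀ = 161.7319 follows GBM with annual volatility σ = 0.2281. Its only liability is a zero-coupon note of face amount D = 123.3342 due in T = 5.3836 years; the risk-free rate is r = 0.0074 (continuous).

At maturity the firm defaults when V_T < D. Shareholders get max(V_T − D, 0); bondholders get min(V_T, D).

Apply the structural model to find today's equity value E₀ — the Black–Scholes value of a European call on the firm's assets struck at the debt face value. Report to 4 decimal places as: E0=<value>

E0=55.5955

Apply the equity-as-call identities (strike 123.3342, horizon 5.3836 years):
d₁ = [ln(V₀/D) + (r + σ²/2)T] / (σ√T)
   = [ln(161.7319/123.3342) + (0.0074 + 0.5·0.2281²)·5.3836] / (0.2281·√5.3836)
   = [0.271042 + 0.179892] / 0.529251 = 0.852023
d₂ = d₁ − σ√T = 0.852023 − 0.529251 = 0.322772
N(d₁) = 0.802899,  N(d₂) = 0.626566,  e^(−rT) = 0.960944
E₀ = V₀·N(d₁) − D·e^(−rT)·N(d₂)
   = 161.7319·0.802899 − 123.3342·0.960944·0.626566 = 55.595507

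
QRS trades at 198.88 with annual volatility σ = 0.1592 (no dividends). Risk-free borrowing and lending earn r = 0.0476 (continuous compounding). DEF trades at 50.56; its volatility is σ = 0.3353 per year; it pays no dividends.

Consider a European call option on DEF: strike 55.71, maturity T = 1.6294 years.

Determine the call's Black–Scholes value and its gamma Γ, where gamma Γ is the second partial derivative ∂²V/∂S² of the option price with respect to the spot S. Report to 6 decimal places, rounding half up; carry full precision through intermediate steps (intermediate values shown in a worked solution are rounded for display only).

price = 8.164250
Γ = 0.018175

σ√T = 0.3353·√1.6294 = 0.428004
d₁ = (ln(S/K) + (r+σ²/2)T) / (σ√T) = (ln(50.56/55.71) + (0.0476+0.3353²/2)·1.6294) / 0.428004 = (-0.096999 + 0.169153) / 0.428004 = 0.168583
d₂ = d₁ − σ√T = 0.168583 − 0.428004 = -0.259421
e^{−rT} = 0.925372
N(d₁) = 0.566938,  N(d₂) = 0.397655
Call price V = S·N(d₁) − K·e^{−rT}·N(d₂) = 28.664366 − 20.500116 = 8.164250
φ(d₁) = (1/√(2π))·e^{−d₁²/2} = 0.393313
Γ = φ(d₁) / (S·σ·√T) = 0.018175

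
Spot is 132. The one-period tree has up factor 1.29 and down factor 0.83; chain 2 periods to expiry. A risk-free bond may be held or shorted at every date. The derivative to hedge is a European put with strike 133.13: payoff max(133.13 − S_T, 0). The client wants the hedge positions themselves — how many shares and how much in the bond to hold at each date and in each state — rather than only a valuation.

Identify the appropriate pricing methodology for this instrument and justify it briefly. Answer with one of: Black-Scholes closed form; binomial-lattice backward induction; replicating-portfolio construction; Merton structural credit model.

framework: replicating-portfolio construction

Key observation: since the answer must list Δ and B at each node of the 1.29/0.83 lattice on 132, the replicating-portfolio method — solving the two-state system at every node — is the one that applies.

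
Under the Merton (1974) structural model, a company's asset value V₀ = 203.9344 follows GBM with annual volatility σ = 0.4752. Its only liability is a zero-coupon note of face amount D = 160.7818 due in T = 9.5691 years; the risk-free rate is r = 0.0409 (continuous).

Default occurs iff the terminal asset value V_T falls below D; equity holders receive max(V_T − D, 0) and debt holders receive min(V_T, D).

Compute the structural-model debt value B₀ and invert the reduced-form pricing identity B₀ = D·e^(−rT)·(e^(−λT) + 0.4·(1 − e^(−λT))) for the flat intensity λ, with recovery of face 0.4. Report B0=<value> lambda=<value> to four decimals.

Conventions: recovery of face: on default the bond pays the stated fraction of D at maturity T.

B0=66.2118 lambda=0.1102

Work the structural quantities from V₀ = 203.9344 against face 160.7818:
d₁ = [ln(V₀/D) + (r + σ²/2)T] / (σ√T)
   = [ln(203.9344/160.7818) + (0.0409 + 0.5·0.4752²)·9.5691] / (0.4752·√9.5691)
   = [0.237750 + 1.471800] / 1.469982 = 1.162973
d₂ = d₁ − σ√T = 1.162973 − 1.469982 = -0.307009
N(d₁) = 0.877580,  N(d₂) = 0.379418,  e^(−rT) = 0.676126
E₀ = V₀·N(d₁) − D·e^(−rT)·N(d₂)
   = 203.9344·0.877580 − 160.7818·0.676126·0.379418 = 137.722627
B₀ = V₀ − E₀ = 203.9344 − 137.722627 = 66.211773
e^(−λT) = (B₀·e^(rT)/D − 0.4)/(1 − 0.4) = (66.2118·1.479015/160.7818 − 0.4)/0.6 = 0.34845893
λ = −ln(0.34845893)/9.5691 = 0.110171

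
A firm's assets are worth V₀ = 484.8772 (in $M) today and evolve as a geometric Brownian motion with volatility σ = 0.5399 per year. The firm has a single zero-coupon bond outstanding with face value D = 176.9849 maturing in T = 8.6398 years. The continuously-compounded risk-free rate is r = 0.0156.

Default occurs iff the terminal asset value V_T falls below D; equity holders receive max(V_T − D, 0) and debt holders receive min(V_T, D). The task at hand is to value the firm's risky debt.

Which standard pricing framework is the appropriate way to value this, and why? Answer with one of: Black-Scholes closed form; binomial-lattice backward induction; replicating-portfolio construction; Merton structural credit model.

framework: Merton structural credit model

Key observation: the asked-for credit quantity lives on the firm's capital structure — asset value, asset volatility, debt face 176.9849 — which is the structural model's domain.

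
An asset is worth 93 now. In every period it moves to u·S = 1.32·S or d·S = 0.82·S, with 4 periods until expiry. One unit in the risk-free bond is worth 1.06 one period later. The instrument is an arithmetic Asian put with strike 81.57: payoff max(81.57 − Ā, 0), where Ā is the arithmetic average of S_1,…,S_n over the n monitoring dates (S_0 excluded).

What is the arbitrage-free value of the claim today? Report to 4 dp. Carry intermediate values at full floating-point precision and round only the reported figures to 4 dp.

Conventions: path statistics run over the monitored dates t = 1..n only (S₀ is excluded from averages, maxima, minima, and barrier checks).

Risk-neutral up-probability p* = (R−d)/(u−d) = (1.06−0.82)/(1.32−0.82) = 0.4800; the claim prices as the p*-weighted sum of path payoffs discounted by R^4.
Enumerate all 2^4 = 16 price paths (U = up ×1.32, D = down ×0.82); each path with k up-moves has probability p*^k·(1−p*)^(4−k).
DDDD: Ā=58.0294, payoff=23.5406, prob=0.073116
UDDD: Ā=93.4132, payoff=0.0000, prob=0.067492
DUDD: Ā=81.7882, payoff=0.0000, prob=0.067492
UUDD: Ā=131.6591, payoff=0.0000, prob=0.062300
DDUD: Ā=72.2557, payoff=9.3143, prob=0.067492
UDUD: Ā=116.3141, payoff=0.0000, prob=0.062300
DUUD: Ā=104.6891, payoff=0.0000, prob=0.062300
UUUD: Ā=168.5239, payoff=0.0000, prob=0.057508
DDDU: Ā=64.4391, payoff=17.1309, prob=0.067492
UDDU: Ā=103.7312, payoff=0.0000, prob=0.062300
DUDU: Ā=92.1062, payoff=0.0000, prob=0.062300
UUDU: Ā=148.2685, payoff=0.0000, prob=0.057508
DDUU: Ā=82.5737, payoff=0.0000, prob=0.062300
UDUU: Ā=132.9235, payoff=0.0000, prob=0.057508
DUUU: Ā=121.2985, payoff=0.0000, prob=0.057508
UUUU: Ā=195.2611, payoff=0.0000, prob=0.053084
Price = Σ prob·payoff / R^4 = 3.506029 / 1.262477 = 2.7771

price = 2.7771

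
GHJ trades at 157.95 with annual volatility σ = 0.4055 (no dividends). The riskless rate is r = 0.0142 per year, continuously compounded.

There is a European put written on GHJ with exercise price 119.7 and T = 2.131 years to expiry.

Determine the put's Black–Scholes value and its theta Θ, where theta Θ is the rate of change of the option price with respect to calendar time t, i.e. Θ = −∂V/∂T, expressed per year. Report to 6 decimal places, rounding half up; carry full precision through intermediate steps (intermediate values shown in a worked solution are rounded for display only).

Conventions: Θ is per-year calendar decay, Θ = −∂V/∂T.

price = 15.036716
Θ = -5.597244

σ√T = 0.4055·√2.131 = 0.591947
d₁ = (ln(S/K) + (r+σ²/2)T) / (σ√T) = (ln(157.95/119.7) + (0.0142+0.4055²/2)·2.131) / 0.591947 = (0.277290 + 0.205461) / 0.591947 = 0.815530
d₂ = d₁ − σ√T = 0.815530 − 0.591947 = 0.223584
e^{−rT} = 0.970193
N(−d₁) = 0.207384,  N(−d₂) = 0.411541
Put price V = K·e^{−rT}·N(−d₂) − S·N(−d₁) = 47.793076 − 32.756361 = 15.036716
φ(d₁) = (1/√(2π))·e^{−d₁²/2} = 0.286080
Θ = −S·φ(d₁)·σ/(2√T) + r·K·e^{−rT}·N(−d₂) = −6.275905 + 0.678662 = -5.597244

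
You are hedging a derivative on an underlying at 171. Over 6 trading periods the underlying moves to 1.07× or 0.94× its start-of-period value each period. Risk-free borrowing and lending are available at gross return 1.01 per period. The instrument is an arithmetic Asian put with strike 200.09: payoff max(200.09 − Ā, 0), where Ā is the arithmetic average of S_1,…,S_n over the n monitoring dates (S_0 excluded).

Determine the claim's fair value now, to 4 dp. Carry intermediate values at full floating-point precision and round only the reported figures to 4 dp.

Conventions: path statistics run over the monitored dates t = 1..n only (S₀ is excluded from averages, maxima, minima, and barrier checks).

Under the martingale measure an up-move has probability p* = 0.5385; value the claim as the probability-weighted average of per-path payoffs, discounted 6 periods at R = 1.01.
Enumerate all 2^6 = 64 price paths (U = up ×1.07, D = down ×0.94); each path with k up-moves has probability p*^k·(1−p*)^(6−k).
DDDDDD: Ā=138.4731, payoff=61.6169, prob=0.009666
UDDDDD: Ā=157.6237, payoff=42.4663, prob=0.011277
DUDDDD: Ā=153.9187, payoff=46.1713, prob=0.011277
UUDDDD: Ā=175.2053, payoff=24.8847, prob=0.013157
DDUDDD: Ā=150.4360, payoff=49.6540, prob=0.011277
UDUDDD: Ā=171.2410, payoff=28.8490, prob=0.013157
DUUDDD: Ā=167.5360, payoff=32.5540, prob=0.013157
UUUDDD: Ā=190.7058, payoff=9.3842, prob=0.015349
DDDUDD: Ā=147.1622, payoff=52.9278, prob=0.011277
UDDUDD: Ā=167.5145, payoff=32.5755, prob=0.013157
DUDUDD: Ā=163.8095, payoff=36.2805, prob=0.013157
UUDUDD: Ā=186.4640, payoff=13.6260, prob=0.015349
DDUUDD: Ā=160.3268, payoff=39.7632, prob=0.013157
UDUUDD: Ā=182.4996, payoff=17.5904, prob=0.015349
DUUUDD: Ā=178.7946, payoff=21.2954, prob=0.015349
UUUUDD: Ā=203.5215, payoff=0.0000, prob=0.017907
DDDDUD: Ā=144.0849, payoff=56.0051, prob=0.011277
UDDDUD: Ā=164.0116, payoff=36.0784, prob=0.013157
DUDDUD: Ā=160.3066, payoff=39.7834, prob=0.013157
UUDDUD: Ā=182.4766, payoff=17.6134, prob=0.015349
DDUDUD: Ā=156.8239, payoff=43.2661, prob=0.013157
UDUDUD: Ā=178.5123, payoff=21.5777, prob=0.015349
DUUDUD: Ā=174.8073, payoff=25.2827, prob=0.015349
UUUDUD: Ā=198.9828, payoff=1.1072, prob=0.017907
DDDUUD: Ā=153.5501, payoff=46.5399, prob=0.013157
UDDUUD: Ā=174.7858, payoff=25.3042, prob=0.015349
DUDUUD: Ā=171.0808, payoff=29.0092, prob=0.015349
UUDUUD: Ā=194.7409, payoff=5.3491, prob=0.017907
DDUUUD: Ā=167.5981, payoff=32.4919, prob=0.015349
UDUUUD: Ā=190.7765, payoff=9.3135, prob=0.017907
DUUUUD: Ā=187.0715, payoff=13.0185, prob=0.017907
UUUUUD: Ā=212.9431, payoff=0.0000, prob=0.020892
DDDDDU: Ā=141.1923, payoff=58.8977, prob=0.011277
UDDDDU: Ā=160.7188, payoff=39.3712, prob=0.013157
DUDDDU: Ā=157.0138, payoff=43.0762, prob=0.013157
UUDDDU: Ā=178.7285, payoff=21.3615, prob=0.015349
DDUDDU: Ā=153.5311, payoff=46.5589, prob=0.013157
UDUDDU: Ā=174.7642, payoff=25.3258, prob=0.015349
DUUDDU: Ā=171.0592, payoff=29.0308, prob=0.015349
UUUDDU: Ā=194.7163, payoff=5.3737, prob=0.017907
DDDUDU: Ā=150.2574, payoff=49.8326, prob=0.013157
UDDUDU: Ā=171.0377, payoff=29.0523, prob=0.015349
DUDUDU: Ā=167.3327, payoff=32.7573, prob=0.015349
UUDUDU: Ā=190.4744, payoff=9.6156, prob=0.017907
DDUUDU: Ā=163.8500, payoff=36.2400, prob=0.015349
UDUUDU: Ā=186.5101, payoff=13.5799, prob=0.017907
DUUUDU: Ā=182.8051, payoff=17.2849, prob=0.017907
UUUUDU: Ā=208.0866, payoff=0.0000, prob=0.020892
DDDDUU: Ā=147.1801, payoff=52.9099, prob=0.013157
UDDDUU: Ā=167.5348, payoff=32.5552, prob=0.015349
DUDDUU: Ā=163.8298, payoff=36.2602, prob=0.015349
UUDDUU: Ā=186.4871, payoff=13.6029, prob=0.017907
DDUDUU: Ā=160.3471, payoff=39.7429, prob=0.015349
UDUDUU: Ā=182.5227, payoff=17.5673, prob=0.017907
DUUDUU: Ā=178.8177, payoff=21.2723, prob=0.017907
UUUDUU: Ā=203.5479, payoff=0.0000, prob=0.020892
DDDUUU: Ā=157.0734, payoff=43.0166, prob=0.015349
UDDUUU: Ā=178.7963, payoff=21.2937, prob=0.017907
DUDUUU: Ā=175.0913, payoff=24.9987, prob=0.017907
UUDUUU: Ā=199.3060, payoff=0.7840, prob=0.020892
DDUUUU: Ā=171.6086, payoff=28.4814, prob=0.017907
UDUUUU: Ā=195.3417, payoff=4.7483, prob=0.020892
DUUUUU: Ā=191.6367, payoff=8.4533, prob=0.020892
UUUUUU: Ā=218.1396, payoff=0.0000, prob=0.024374
Price = Σ prob·payoff / R^6 = 24.013476 / 1.061520 = 22.6218

price = 22.6218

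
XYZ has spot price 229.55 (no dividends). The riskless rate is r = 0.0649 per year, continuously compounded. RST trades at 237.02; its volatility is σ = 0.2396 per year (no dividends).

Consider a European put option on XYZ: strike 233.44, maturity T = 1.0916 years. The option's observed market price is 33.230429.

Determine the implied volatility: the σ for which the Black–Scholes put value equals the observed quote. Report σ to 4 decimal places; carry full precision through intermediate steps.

sigma = 0.4218

At σ = 0.4218 the Black–Scholes value reproduces the quote:
σ√T = 0.4218·√1.0916 = 0.440695
d₁ = (ln(S/K) + (r+σ²/2)T) / (σ√T) = (ln(229.55/233.44) + (0.0649+0.4218²/2)·1.0916) / 0.440695 = (-0.016804 + 0.167951) / 0.440695 = 0.342973
d₂ = d₁ − σ√T = 0.342973 − 0.440695 = -0.097722
e^{−rT} = 0.931606
N(−d₁) = 0.365809,  N(−d₂) = 0.538923
V = K·e^{−rT}·N(−d₂) − S·N(−d₁) = 117.201934 − 83.971505 = 33.230429 (equal to the quote); since ∂V/∂σ > 0 for all σ, the implied volatility is unique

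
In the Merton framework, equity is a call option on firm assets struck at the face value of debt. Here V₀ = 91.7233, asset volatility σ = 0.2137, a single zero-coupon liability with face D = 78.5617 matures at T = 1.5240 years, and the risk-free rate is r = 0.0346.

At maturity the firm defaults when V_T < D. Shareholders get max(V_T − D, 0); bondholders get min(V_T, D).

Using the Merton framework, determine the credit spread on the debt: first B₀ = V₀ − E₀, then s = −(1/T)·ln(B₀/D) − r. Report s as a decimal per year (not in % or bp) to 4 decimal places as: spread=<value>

spread=0.0239

Apply the equity-as-call identities (strike 78.5617, horizon 1.5240 years):
d₁ = [ln(V₀/D) + (r + σ²/2)T] / (σ√T)
   = [ln(91.7233/78.5617) + (0.0346 + 0.5·0.2137²)·1.5240] / (0.2137·√1.5240)
   = [0.154892 + 0.087529] / 0.263813 = 0.918912
d₂ = d₁ − σ√T = 0.918912 − 0.263813 = 0.655098
N(d₁) = 0.820929,  N(d₂) = 0.743798,  e^(−rT) = 0.948636
E₀ = V₀·N(d₁) − D·e^(−rT)·N(d₂)
   = 91.7233·0.820929 − 78.5617·0.948636·0.743798 = 19.865734
B₀ = V₀ − E₀ = 91.7233 − 19.865734 = 71.857566
spread = −(1/T)·ln(B₀/D) − r = −(1/1.5240)·ln(71.857566/78.5617) − 0.0346 = 0.02392913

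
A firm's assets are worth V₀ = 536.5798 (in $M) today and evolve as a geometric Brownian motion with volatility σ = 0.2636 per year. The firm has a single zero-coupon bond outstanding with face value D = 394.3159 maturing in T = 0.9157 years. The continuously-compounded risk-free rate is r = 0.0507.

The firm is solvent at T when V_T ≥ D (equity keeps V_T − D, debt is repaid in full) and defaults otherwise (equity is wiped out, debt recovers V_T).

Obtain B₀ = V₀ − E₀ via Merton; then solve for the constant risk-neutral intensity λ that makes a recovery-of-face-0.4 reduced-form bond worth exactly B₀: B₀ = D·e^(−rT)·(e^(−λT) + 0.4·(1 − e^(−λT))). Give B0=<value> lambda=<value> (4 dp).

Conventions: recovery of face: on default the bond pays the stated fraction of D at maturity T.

B0=372.3427 lambda=0.0199

Equity is a call on the firm's assets struck at D = 394.3159:
d₁ = [ln(V₀/D) + (r + σ²/2)T] / (σ√T)
   = [ln(536.5798/394.3159) + (0.0507 + 0.5·0.2636²)·0.9157] / (0.2636·√0.9157)
   = [0.308063 + 0.078240] / 0.252245 = 1.531460
d₂ = d₁ − σ√T = 1.531460 − 0.252245 = 1.279215
N(d₁) = 0.937172,  N(d₂) = 0.899589,  e^(−rT) = 0.954635
E₀ = V₀·N(d₁) − D·e^(−rT)·N(d₂)
   = 536.5798·0.937172 − 394.3159·0.954635·0.899589 = 164.237144
B₀ = V₀ − E₀ = 536.5798 − 164.237144 = 372.342656
e^(−λT) = (B₀·e^(rT)/D − 0.4)/(1 − 0.4) = (372.3427·1.047521/394.3159 − 0.4)/0.6 = 0.98191268
λ = −ln(0.98191268)/0.9157 = 0.019933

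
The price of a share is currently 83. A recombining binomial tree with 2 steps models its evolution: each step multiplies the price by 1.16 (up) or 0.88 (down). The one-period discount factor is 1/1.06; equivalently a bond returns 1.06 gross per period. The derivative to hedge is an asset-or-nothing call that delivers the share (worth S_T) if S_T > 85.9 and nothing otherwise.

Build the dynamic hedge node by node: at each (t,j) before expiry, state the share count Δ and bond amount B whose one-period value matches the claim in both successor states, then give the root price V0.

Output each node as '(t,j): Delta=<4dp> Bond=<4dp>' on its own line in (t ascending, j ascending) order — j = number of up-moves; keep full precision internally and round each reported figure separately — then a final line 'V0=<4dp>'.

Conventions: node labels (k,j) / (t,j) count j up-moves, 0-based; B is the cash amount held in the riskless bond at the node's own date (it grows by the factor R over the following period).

No-arbitrage ⇒ martingale measure with p* = (R−d)/(u−d) = 0.6429.
Terminal payoffs: V(2,0)=0.0000, V(2,1)=0.0000, V(2,2)=111.6848
Node (1,0) S=73.0400: V=(p*·0.0000+(1−p*)·0.0000)/1.06=0.0000; Δ=(0.0000−0.0000)/(84.7264−64.2752)=0.0000; B=V−Δ·S=0.0000
Node (1,1) S=96.2800: V=(p*·111.6848+(1−p*)·0.0000)/1.06=67.7334; Δ=(111.6848−0.0000)/(111.6848−84.7264)=4.1429; B=V−Δ·S=-331.1409
Node (0,0) S=83.0000: V=(p*·67.7334+(1−p*)·0.0000)/1.06=41.0782; Δ=(67.7334−0.0000)/(96.2800−73.0400)=2.9145; B=V−Δ·S=-200.8267
As a check, the time-0 holding Δ(0,0)·S0 + B(0,0) comes to 41.0782 — exactly V0.

(0,0): Delta=2.9145 Bond=-200.8267
(1,0): Delta=0.0000 Bond=0.0000
(1,1): Delta=4.1429 Bond=-331.1409
V0=41.0782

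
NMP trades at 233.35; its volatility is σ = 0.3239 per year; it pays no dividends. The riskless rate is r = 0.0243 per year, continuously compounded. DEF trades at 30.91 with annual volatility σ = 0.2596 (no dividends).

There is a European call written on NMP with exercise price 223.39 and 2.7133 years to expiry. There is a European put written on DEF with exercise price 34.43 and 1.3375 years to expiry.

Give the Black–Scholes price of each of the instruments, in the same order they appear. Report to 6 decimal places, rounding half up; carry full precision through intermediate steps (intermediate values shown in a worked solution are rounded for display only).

price(NMP call K=223.39) = 59.598961
price(DEF put K=34.43) = 5.161257

[NMP call K=223.39]
σ√T = 0.3239·√2.7133 = 0.533531
d₁ = (ln(S/K) + (r+σ²/2)T) / (σ√T) = (ln(233.35/223.39) + (0.0243+0.3239²/2)·2.7133) / 0.533531 = (0.043620 + 0.208261) / 0.533531 = 0.472102
d₂ = d₁ − σ√T = 0.472102 − 0.533531 = -0.061429
e^{−rT} = 0.936193
N(d₁) = 0.681573,  N(d₂) = 0.475509
price = S·N(d₁) − K·e^{−rT}·N(d₂) = 159.045087 − 99.446127 = 59.598961
[DEF put K=34.43]
σ√T = 0.2596·√1.3375 = 0.300228
d₁ = (ln(S/K) + (r+σ²/2)T) / (σ√T) = (ln(30.91/34.43) + (0.0243+0.2596²/2)·1.3375) / 0.300228 = (-0.107849 + 0.077570) / 0.300228 = -0.100852
d₂ = d₁ − σ√T = -0.100852 − 0.300228 = -0.401081
e^{−rT} = 0.968021
N(−d₁) = 0.540166,  N(−d₂) = 0.655820
price = K·e^{−rT}·N(−d₂) − S·N(−d₁) = 21.857795 − 16.696538 = 5.161257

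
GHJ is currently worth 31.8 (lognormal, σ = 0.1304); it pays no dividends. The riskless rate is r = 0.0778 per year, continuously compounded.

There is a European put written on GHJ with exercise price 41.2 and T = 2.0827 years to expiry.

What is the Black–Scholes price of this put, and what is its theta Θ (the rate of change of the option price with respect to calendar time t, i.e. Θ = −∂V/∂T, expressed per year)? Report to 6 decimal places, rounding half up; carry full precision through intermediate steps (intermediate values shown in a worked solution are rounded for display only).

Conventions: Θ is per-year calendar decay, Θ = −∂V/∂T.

price = 4.447658
Θ = 1.462095

σ√T = 0.1304·√2.0827 = 0.188188
d₁ = (ln(S/K) + (r+σ²/2)T) / (σ√T) = (ln(31.8/41.2) + (0.0778+0.1304²/2)·2.0827) / 0.188188 = (-0.258972 + 0.179741) / 0.188188 = -0.421019
d₂ = d₁ − σ√T = -0.421019 − 0.188188 = -0.609207
e^{−rT} = 0.850412
N(−d₁) = 0.663130,  N(−d₂) = 0.728806
Put price V = K·e^{−rT}·N(−d₂) − S·N(−d₁) = 25.535178 − 21.087520 = 4.447658
φ(d₁) = (1/√(2π))·e^{−d₁²/2} = 0.365106
Θ = −S·φ(d₁)·σ/(2√T) + r·K·e^{−rT}·N(−d₂) = −0.524542 + 1.986637 = 1.462095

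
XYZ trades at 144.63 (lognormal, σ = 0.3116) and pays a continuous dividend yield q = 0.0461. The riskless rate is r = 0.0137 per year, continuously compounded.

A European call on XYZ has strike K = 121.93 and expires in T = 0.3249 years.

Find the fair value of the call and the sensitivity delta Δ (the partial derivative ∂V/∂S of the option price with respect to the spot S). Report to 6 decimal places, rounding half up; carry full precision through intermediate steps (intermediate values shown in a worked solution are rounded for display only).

σ√T = 0.3116·√0.3249 = 0.177612
d₁ = (ln(S/K) + (r−q+σ²/2)T) / (σ√T) = (ln(144.63/121.93) + (0.0137−0.0461+0.3116²/2)·0.3249) / 0.177612 = (0.170732 + 0.005246) / 0.177612 = 0.990800
d₂ = d₁ − σ√T = 0.990800 − 0.177612 = 0.813188
e^{−rT} = 0.995559
e^{−qT} = 0.985134
N(d₁) = 0.839108,  N(d₂) = 0.791945
Call price V = S·e^{−qT}·N(d₁) − K·e^{−rT}·N(d₂) = 119.556055 − 96.132969 = 23.423086
Δ = e^{−qT}·N(d₁) = 0.826634

price = 23.423086
Δ = 0.826634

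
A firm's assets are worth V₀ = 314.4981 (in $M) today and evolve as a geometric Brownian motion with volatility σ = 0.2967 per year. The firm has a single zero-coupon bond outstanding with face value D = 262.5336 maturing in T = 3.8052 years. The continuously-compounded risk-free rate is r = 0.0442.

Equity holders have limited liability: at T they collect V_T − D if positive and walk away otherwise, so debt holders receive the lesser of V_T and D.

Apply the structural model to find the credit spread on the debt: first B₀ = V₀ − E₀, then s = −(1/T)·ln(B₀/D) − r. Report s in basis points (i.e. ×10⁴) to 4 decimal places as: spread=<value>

spread=315.5595

Apply the equity-as-call identities (strike 262.5336, horizon 3.8052 years):
d₁ = [ln(V₀/D) + (r + σ²/2)T] / (σ√T)
   = [ln(314.4981/262.5336) + (0.0442 + 0.5·0.2967²)·3.8052] / (0.2967·√3.8052)
   = [0.180599 + 0.335677] / 0.578770 = 0.892023
d₂ = d₁ − σ√T = 0.892023 − 0.578770 = 0.313252
N(d₁) = 0.813810,  N(d₂) = 0.622956,  e^(−rT) = 0.845193
E₀ = V₀·N(d₁) − D·e^(−rT)·N(d₂)
   = 314.4981·0.813810 − 262.5336·0.845193·0.622956 = 117.712946
B₀ = V₀ − E₀ = 314.4981 − 117.712946 = 196.785154
spread = −(1/T)·ln(B₀/D) − r = −(1/3.8052)·ln(196.785154/262.5336) − 0.0442 = 0.03155595
in basis points: 0.03155595 × 10⁴ = 315.5595 bp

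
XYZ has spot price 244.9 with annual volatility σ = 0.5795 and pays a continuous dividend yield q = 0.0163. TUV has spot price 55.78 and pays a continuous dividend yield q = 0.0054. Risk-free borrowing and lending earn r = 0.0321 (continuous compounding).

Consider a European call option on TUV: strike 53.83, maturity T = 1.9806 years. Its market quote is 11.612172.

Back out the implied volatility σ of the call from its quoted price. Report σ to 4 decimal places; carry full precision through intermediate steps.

At σ = 0.3088 the Black–Scholes value reproduces the quote:
σ√T = 0.3088·√1.9806 = 0.434586
d₁ = (ln(S/K) + (r−q+σ²/2)T) / (σ√T) = (ln(55.78/53.83) + (0.0321−0.0054+0.3088²/2)·1.9806) / 0.434586 = (0.035584 + 0.147314) / 0.434586 = 0.420858
d₂ = d₁ − σ√T = 0.420858 − 0.434586 = -0.013728
e^{−rT} = 0.938402
e^{−qT} = 0.989362
N(d₁) = 0.663071,  N(d₂) = 0.494523
V = S·e^{−qT}·N(d₁) − K·e^{−rT}·N(d₂) = 36.592610 − 24.980438 = 11.612172 (the quoted price), and the Black–Scholes price is strictly increasing in σ, so σ is unique

sigma = 0.3088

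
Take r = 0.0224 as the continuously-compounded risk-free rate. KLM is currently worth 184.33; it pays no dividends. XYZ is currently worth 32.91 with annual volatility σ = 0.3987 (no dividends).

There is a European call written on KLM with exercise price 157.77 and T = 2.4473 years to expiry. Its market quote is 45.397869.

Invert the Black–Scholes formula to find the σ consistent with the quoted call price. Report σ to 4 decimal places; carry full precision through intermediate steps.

At σ = 0.2322 the Black–Scholes value reproduces the quote:
σ√T = 0.2322·√2.4473 = 0.363250
d₁ = (ln(S/K) + (r+σ²/2)T) / (σ√T) = (ln(184.33/157.77) + (0.0224+0.2322²/2)·2.4473) / 0.363250 = (0.155589 + 0.120795) / 0.363250 = 0.760865
d₂ = d₁ − σ√T = 0.760865 − 0.363250 = 0.397614
e^{−rT} = 0.946656
N(d₁) = 0.776631,  N(d₂) = 0.654543
V = S·N(d₁) − K·e^{−rT}·N(d₂) = 143.156401 − 97.758532 = 45.397869 (the quoted price), and the Black–Scholes price is strictly increasing in σ, so σ is unique

sigma = 0.2322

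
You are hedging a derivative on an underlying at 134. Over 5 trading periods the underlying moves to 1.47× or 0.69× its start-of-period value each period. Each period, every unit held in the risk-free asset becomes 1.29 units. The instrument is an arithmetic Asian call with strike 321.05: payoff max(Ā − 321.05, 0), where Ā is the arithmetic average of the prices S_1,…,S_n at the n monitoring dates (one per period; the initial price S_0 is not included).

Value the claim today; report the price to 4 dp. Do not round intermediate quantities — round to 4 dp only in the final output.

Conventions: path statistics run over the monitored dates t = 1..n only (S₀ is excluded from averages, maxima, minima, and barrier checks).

Under the martingale measure an up-move has probability p* = 0.7692; value the claim as the probability-weighted average of per-path payoffs, discounted 5 periods at R = 1.29.
Enumerate all 2^5 = 32 price paths (U = up ×1.47, D = down ×0.69); each path with k up-moves has probability p*^k·(1−p*)^(5−k).
DDDDD: Ā=50.3219, payoff=0.0000, prob=0.000654
UDDDD: Ā=107.2076, payoff=0.0000, prob=0.002182
DUDDD: Ā=86.3036, payoff=0.0000, prob=0.002182
UUDDD: Ā=183.8641, payoff=0.0000, prob=0.007272
DDUDD: Ā=71.8798, payoff=0.0000, prob=0.002182
UDUDD: Ā=153.1352, payoff=0.0000, prob=0.007272
DUUDD: Ā=132.2312, payoff=0.0000, prob=0.007272
UUUDD: Ā=281.7100, payoff=0.0000, prob=0.024240
DDDUD: Ā=61.9274, payoff=0.0000, prob=0.002182
UDDUD: Ā=131.9323, payoff=0.0000, prob=0.007272
DUDUD: Ā=111.0283, payoff=0.0000, prob=0.007272
UUDUD: Ā=236.5385, payoff=0.0000, prob=0.024240
DDUUD: Ā=96.6045, payoff=0.0000, prob=0.007272
UDUUD: Ā=205.8096, payoff=0.0000, prob=0.024240
DUUUD: Ā=184.9056, payoff=0.0000, prob=0.024240
UUUUD: Ā=393.9294, payoff=72.8794, prob=0.080799
DDDDU: Ā=55.0602, payoff=0.0000, prob=0.002182
UDDDU: Ā=117.3023, payoff=0.0000, prob=0.007272
DUDDU: Ā=96.3983, payoff=0.0000, prob=0.007272
UUDDU: Ā=205.3702, payoff=0.0000, prob=0.024240
DDUDU: Ā=81.9745, payoff=0.0000, prob=0.007272
UDUDU: Ā=174.6413, payoff=0.0000, prob=0.024240
DUUDU: Ā=153.7373, payoff=0.0000, prob=0.024240
UUUDU: Ā=327.5274, payoff=6.4774, prob=0.080799
DDDUU: Ā=72.0221, payoff=0.0000, prob=0.007272
UDDUU: Ā=153.4384, payoff=0.0000, prob=0.024240
DUDUU: Ā=132.5344, payoff=0.0000, prob=0.024240
UUDUU: Ā=282.3559, payoff=0.0000, prob=0.080799
DDUUU: Ā=118.1107, payoff=0.0000, prob=0.024240
UDUUU: Ā=251.6271, payoff=0.0000, prob=0.080799
DUUUU: Ā=230.7231, payoff=0.0000, prob=0.080799
UUUUU: Ā=491.5404, payoff=170.4904, prob=0.269329
Price = Σ prob·payoff / R^5 = 52.329955 / 3.572305 = 14.6488

price = 14.6488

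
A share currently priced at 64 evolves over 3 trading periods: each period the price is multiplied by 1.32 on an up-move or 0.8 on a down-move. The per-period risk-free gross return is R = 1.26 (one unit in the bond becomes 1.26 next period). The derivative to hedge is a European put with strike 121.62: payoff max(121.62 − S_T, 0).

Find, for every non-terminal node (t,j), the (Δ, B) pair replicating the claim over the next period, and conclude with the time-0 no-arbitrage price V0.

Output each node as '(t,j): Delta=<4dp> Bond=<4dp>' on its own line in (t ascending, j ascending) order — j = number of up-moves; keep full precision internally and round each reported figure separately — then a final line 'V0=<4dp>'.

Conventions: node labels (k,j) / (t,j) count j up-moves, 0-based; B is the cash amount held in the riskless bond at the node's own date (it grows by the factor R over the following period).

(0,0): Delta=-0.6212 Bond=45.4046
(1,0): Delta=-1.0000 Bond=76.6062
(1,1): Delta=-0.5912 Bond=54.6799
(2,0): Delta=-1.0000 Bond=96.5238
(2,1): Delta=-1.0000 Bond=96.5238
(2,2): Delta=-0.5589 Bond=65.2931
V0=5.6501

No-arbitrage ⇒ martingale measure with p* = (R−d)/(u−d) = 0.8846.
Terminal payoffs: V(3,0)=88.8520, V(3,1)=67.5528, V(3,2)=32.4091, V(3,3)=0.0000
Node (2,0) S=40.9600: V=(p*·67.5528+(1−p*)·88.8520)/1.26=55.5638; Δ=(67.5528−88.8520)/(54.0672−32.7680)=-1.0000; B=V−Δ·S=96.5238
Node (2,1) S=67.5840: V=(p*·32.4091+(1−p*)·67.5528)/1.26=28.9398; Δ=(32.4091−67.5528)/(89.2109−54.0672)=-1.0000; B=V−Δ·S=96.5238
Node (2,2) S=111.5136: V=(p*·0.0000+(1−p*)·32.4091)/1.26=2.9679; Δ=(0.0000−32.4091)/(147.1980−89.2109)=-0.5589; B=V−Δ·S=65.2931
Node (1,0) S=51.2000: V=(p*·28.9398+(1−p*)·55.5638)/1.26=25.4062; Δ=(28.9398−55.5638)/(67.5840−40.9600)=-1.0000; B=V−Δ·S=76.6062
Node (1,1) S=84.4800: V=(p*·2.9679+(1−p*)·28.9398)/1.26=4.7338; Δ=(2.9679−28.9398)/(111.5136−67.5840)=-0.5912; B=V−Δ·S=54.6799
Node (0,0) S=64.0000: V=(p*·4.7338+(1−p*)·25.4062)/1.26=5.6501; Δ=(4.7338−25.4062)/(84.4800−51.2000)=-0.6212; B=V−Δ·S=45.4046
As a check, the time-0 holding Δ(0,0)·S0 + B(0,0) comes to 5.6501 — exactly V0.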